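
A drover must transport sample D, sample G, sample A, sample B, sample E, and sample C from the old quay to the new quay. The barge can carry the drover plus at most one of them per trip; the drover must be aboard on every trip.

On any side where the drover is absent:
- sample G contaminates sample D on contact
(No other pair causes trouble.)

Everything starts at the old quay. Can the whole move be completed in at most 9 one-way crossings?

Counting alone: the drover can take at most 1 across per trip to the new quay, so moving all 6 needs at least 6 loaded trips out, with a return between consecutive ones — at least 11 crossings.
Since 9 < 11, 9 crossings cannot be enough. (The shortest complete plan in fact takes 11:)
1. Drover goes to the new quay with sample D.  [the old quay: sample A, sample B, sample C, sample E, sample G | the new quay: sample D]
2. Drover goes back to the old quay alone.  [the old quay: sample A, sample B, sample C, sample E, sample G | the new quay: sample D]
3. Drover goes to the new quay with sample A.  [the old quay: sample B, sample C, sample E, sample G | the new quay: sample A, sample D]
4. Drover goes back to the old quay alone.  [the old quay: sample B, sample C, sample E, sample G | the new quay: sample A, sample D]
5. Drover goes to the new quay with sample B.  [the old quay: sample C, sample E, sample G | the new quay: sample A, sample B, sample D]
6. Drover goes back to the old quay alone.  [the old quay: sample C, sample E, sample G | the new quay: sample A, sample B, sample D]
7. Drover goes to the new quay with sample E.  [the old quay: sample C, sample G | the new quay: sample A, sample B, sample D, sample E]
8. Drover goes back to the old quay alone.  [the old quay: sample C, sample G | the new quay: sample A, sample B, sample D, sample E]
9. Drover goes to the new quay with sample C.  [the old quay: sample G | the new quay: sample A, sample B, sample C, sample D, sample E]
10. Drover goes back to the old quay alone.  [the old quay: sample G | the new quay: sample A, sample B, sample C, sample D, sample E]
11. Drover goes to the new quay with sample G.  [the old quay: — | the new quay: sample A, sample B, sample C, sample D, sample E, sample G]

No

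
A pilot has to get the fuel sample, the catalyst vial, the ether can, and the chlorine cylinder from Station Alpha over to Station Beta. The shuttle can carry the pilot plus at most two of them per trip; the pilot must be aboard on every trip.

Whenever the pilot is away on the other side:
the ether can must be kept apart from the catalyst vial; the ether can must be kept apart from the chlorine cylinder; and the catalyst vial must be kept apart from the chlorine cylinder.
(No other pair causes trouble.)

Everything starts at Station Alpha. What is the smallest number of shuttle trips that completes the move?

Counting alone: the pilot can take at most 2 across per trip to Station Beta, so moving all 4 needs at least 2 loaded trips out, with a return between consecutive ones — at least 3 crossings.
The safety rule pushes this higher. Following every safe sequence of crossings, the most of the 4 that can be at Station Beta as the shuttle arrives there on crossing 3 is 3 — never all 4.
So no plan with fewer than 5 crossings exists, and this one achieves 5:
1. Pilot goes to Station Beta with the catalyst vial and the ether can.
2. Pilot goes back to Station Alpha with the catalyst vial.
3. Pilot goes to Station Beta with the catalyst vial and the fuel sample.
4. Pilot goes back to Station Alpha with the catalyst vial.
5. Pilot goes to Station Beta with the catalyst vial and the chlorine cylinder.

5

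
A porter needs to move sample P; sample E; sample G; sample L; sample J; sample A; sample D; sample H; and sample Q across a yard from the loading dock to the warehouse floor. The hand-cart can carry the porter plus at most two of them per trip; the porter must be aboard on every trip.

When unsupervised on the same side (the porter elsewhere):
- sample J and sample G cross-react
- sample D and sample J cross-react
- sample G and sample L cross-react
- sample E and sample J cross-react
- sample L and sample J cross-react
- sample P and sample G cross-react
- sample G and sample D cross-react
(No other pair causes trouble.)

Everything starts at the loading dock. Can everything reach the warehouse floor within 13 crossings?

No

Counting alone: the porter can take at most 2 across per trip to the warehouse floor, so moving all 9 needs at least 5 loaded trips out, with a return between consecutive ones — at least 9 crossings.
The safety rule pushes this higher. Following every safe sequence of crossings, the most of the 9 that can be at the warehouse floor as the hand-cart arrives there on crossings 9, 11, 13 is 6, 7, 8 respectively — never all 9.
So the move cannot be finished within 13 crossings. (The shortest complete plan takes 15:)
1. Porter goes to the warehouse floor with sample G and sample J.  [the loading dock: sample A, sample D, sample E, sample H, sample L, sample P, sample Q | the warehouse floor: sample G, sample J]
2. Porter goes back to the loading dock with sample G.  [the loading dock: sample A, sample D, sample E, sample G, sample H, sample L, sample P, sample Q | the warehouse floor: sample J]
3. Porter goes to the warehouse floor with sample G and sample P.  [the loading dock: sample A, sample D, sample E, sample H, sample L, sample Q | the warehouse floor: sample G, sample J, sample P]
4. Porter goes back to the loading dock with sample G.  [the loading dock: sample A, sample D, sample E, sample G, sample H, sample L, sample Q | the warehouse floor: sample J, sample P]
5. Porter goes to the warehouse floor with sample A and sample G.  [the loading dock: sample D, sample E, sample H, sample L, sample Q | the warehouse floor: sample A, sample G, sample J, sample P]
6. Porter goes back to the loading dock with sample G.  [the loading dock: sample D, sample E, sample G, sample H, sample L, sample Q | the warehouse floor: sample A, sample J, sample P]
7. Porter goes to the warehouse floor with sample G and sample H.  [the loading dock: sample D, sample E, sample L, sample Q | the warehouse floor: sample A, sample G, sample H, sample J, sample P]
8. Porter goes back to the loading dock with sample G.  [the loading dock: sample D, sample E, sample G, sample L, sample Q | the warehouse floor: sample A, sample H, sample J, sample P]
9. Porter goes to the warehouse floor with sample G and sample Q.  [the loading dock: sample D, sample E, sample L | the warehouse floor: sample A, sample G, sample H, sample J, sample P, sample Q]
10. Porter goes back to the loading dock with sample G.  [the loading dock: sample D, sample E, sample G, sample L | the warehouse floor: sample A, sample H, sample J, sample P, sample Q]
11. Porter goes to the warehouse floor with sample D and sample L.  [the loading dock: sample E, sample G | the warehouse floor: sample A, sample D, sample H, sample J, sample L, sample P, sample Q]
12. Porter goes back to the loading dock with sample J.  [the loading dock: sample E, sample G, sample J | the warehouse floor: sample A, sample D, sample H, sample L, sample P, sample Q]
13. Porter goes to the warehouse floor with sample E and sample G.  [the loading dock: sample J | the warehouse floor: sample A, sample D, sample E, sample G, sample H, sample L, sample P, sample Q]
14. Porter goes back to the loading dock with sample G.  [the loading dock: sample G, sample J | the warehouse floor: sample A, sample D, sample E, sample H, sample L, sample P, sample Q]
15. Porter goes to the warehouse floor with sample G and sample J.  [the loading dock: — | the warehouse floor: sample A, sample D, sample E, sample G, sample H, sample J, sample L, sample P, sample Q]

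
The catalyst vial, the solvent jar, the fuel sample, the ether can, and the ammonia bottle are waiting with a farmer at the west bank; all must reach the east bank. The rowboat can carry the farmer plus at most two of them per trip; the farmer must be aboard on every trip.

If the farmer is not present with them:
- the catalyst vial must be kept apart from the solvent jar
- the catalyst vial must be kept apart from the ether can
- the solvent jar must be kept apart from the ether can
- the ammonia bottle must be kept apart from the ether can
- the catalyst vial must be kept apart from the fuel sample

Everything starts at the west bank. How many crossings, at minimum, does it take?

7

Counting alone: the farmer can take at most 2 across per trip to the east bank, so moving all 5 needs at least 3 loaded trips out, with a return between consecutive ones — at least 5 crossings.
The safety rule pushes this higher. Following every safe sequence of crossings, the most of the 5 that can be at the east bank as the rowboat arrives there on crossing 5 is 4 — never all 5.
So no plan with fewer than 7 crossings exists, and this one achieves 7:
1. Farmer goes to the east bank with the catalyst vial and the ether can.
2. Farmer goes back to the west bank with the catalyst vial.
3. Farmer goes to the east bank with the catalyst vial and the fuel sample.
4. Farmer goes back to the west bank with the catalyst vial.
5. Farmer goes to the east bank with the ammonia bottle and the solvent jar.
6. Farmer goes back to the west bank with the ether can.
7. Farmer goes to the east bank with the catalyst vial and the ether can.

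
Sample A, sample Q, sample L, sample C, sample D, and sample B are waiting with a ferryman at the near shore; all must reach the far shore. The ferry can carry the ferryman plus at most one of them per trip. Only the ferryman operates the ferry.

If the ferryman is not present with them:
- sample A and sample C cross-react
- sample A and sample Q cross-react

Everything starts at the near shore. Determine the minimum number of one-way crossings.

Counting alone: the ferryman can take at most 1 across per trip to the far shore, so moving all 6 needs at least 6 loaded trips out, with a return between consecutive ones — at least 11 crossings.
The safety rule pushes this higher. Following every safe sequence of crossings, the most of the 6 that can be at the far shore as the ferry arrives there on crossing 11 is 5 — never all 6.
So no plan with fewer than 13 crossings exists, and this one achieves 13:
1. Ferryman goes to the far shore with sample A.
2. Ferryman goes back to the near shore alone.
3. Ferryman goes to the far shore with sample Q.
4. Ferryman goes back to the near shore with sample A.
5. Ferryman goes to the far shore with sample C.
6. Ferryman goes back to the near shore alone.
7. Ferryman goes to the far shore with sample L.
8. Ferryman goes back to the near shore alone.
9. Ferryman goes to the far shore with sample D.
10. Ferryman goes back to the near shore alone.
11. Ferryman goes to the far shore with sample B.
12. Ferryman goes back to the near shore alone.
13. Ferryman goes to the far shore with sample A.

13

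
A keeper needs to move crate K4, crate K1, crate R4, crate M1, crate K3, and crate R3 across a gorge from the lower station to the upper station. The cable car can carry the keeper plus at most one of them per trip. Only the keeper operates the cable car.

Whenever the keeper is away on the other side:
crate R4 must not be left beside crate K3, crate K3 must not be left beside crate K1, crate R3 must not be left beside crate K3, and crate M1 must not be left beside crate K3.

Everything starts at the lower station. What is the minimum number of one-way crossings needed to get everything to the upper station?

Following every safe sequence of crossings from the start, the most of the 6 that can be at the upper station as the cable car arrives there on crossings 1, 3, 5 is 1, 2, 3 respectively; the best ever achieved is 3 of 6.
From crossing 7 on, no configuration arises that was not already reachable earlier: only 22 distinct safe configurations (who is on which side, and where the cable car is) can ever be reached, none of them has everyone across, and every continuation just revisits them. So no valid plan exists.

impossible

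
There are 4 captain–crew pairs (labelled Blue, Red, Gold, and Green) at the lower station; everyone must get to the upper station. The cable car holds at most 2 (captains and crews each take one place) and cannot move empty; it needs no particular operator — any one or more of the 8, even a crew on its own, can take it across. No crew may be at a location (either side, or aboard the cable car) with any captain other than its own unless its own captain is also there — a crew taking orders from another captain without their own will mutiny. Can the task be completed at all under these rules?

No

Following every safe sequence of crossings from the start, the most of the 8 that can be at the upper station as the cable car arrives there on crossings 1, 3, 5 is 2, 3, 4 respectively; the best ever achieved is 4 of 8.
From crossing 7 on, no configuration arises that was not already reachable earlier: only 44 distinct safe configurations (who is on which side, and where the cable car is) can ever be reached, none of them has everyone across, and every continuation just revisits them. So no valid plan exists.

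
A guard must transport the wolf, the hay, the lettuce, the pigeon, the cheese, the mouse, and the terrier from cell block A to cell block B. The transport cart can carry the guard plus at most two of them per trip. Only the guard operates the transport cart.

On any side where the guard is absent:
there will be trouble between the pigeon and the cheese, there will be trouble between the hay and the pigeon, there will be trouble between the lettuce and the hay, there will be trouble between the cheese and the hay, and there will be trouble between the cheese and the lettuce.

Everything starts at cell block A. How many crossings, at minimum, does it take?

11

Counting alone: the guard can take at most 2 across per trip to cell block B, so moving all 7 needs at least 4 loaded trips out, with a return between consecutive ones — at least 7 crossings.
The safety rule pushes this higher. Following every safe sequence of crossings, the most of the 7 that can be at cell block B as the transport cart arrives there on crossings 7, 9 is 5, 6 respectively — never all 7.
So no plan with fewer than 11 crossings exists, and this one achieves 11:
1. Guard goes to cell block B with the cheese and the hay.
2. Guard goes back to cell block A with the hay.
3. Guard goes to cell block B with the hay and the wolf.
4. Guard goes back to cell block A with the hay.
5. Guard goes to cell block B with the hay and the mouse.
6. Guard goes back to cell block A with the hay.
7. Guard goes to cell block B with the hay and the terrier.
8. Guard goes back to cell block A with the hay.
9. Guard goes to cell block B with the lettuce and the pigeon.
10. Guard goes back to cell block A with the cheese.
11. Guard goes to cell block B with the cheese and the hay.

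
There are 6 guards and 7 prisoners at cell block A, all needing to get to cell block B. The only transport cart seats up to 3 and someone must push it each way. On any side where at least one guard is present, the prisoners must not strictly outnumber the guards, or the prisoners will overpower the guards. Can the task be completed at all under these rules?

The prisoners already outnumber the guards at cell block A before anyone moves, so the starting position itself is disallowed.

No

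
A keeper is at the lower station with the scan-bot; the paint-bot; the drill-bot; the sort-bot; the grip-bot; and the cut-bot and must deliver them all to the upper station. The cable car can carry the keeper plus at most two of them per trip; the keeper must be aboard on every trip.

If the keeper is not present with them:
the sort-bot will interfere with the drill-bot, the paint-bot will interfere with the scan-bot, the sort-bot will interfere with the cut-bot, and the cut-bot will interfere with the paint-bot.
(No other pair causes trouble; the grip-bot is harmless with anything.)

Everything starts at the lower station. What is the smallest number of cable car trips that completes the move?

Counting alone: the keeper can take at most 2 across per trip to the upper station, so moving all 6 needs at least 3 loaded trips out, with a return between consecutive ones — at least 5 crossings.
The safety rule pushes this higher. Following every safe sequence of crossings, the most of the 6 that can be at the upper station as the cable car arrives there on crossing 5 is 5 — never all 6.
So no plan with fewer than 7 crossings exists, and this one achieves 7:
1. Keeper goes to the upper station with the paint-bot and the sort-bot.
2. Keeper goes back to the lower station alone.
3. Keeper goes to the upper station with the drill-bot and the scan-bot.
4. Keeper goes back to the lower station with the paint-bot and the sort-bot.
5. Keeper goes to the upper station with the cut-bot and the grip-bot.
6. Keeper goes back to the lower station alone.
7. Keeper goes to the upper station with the paint-bot and the sort-bot.

7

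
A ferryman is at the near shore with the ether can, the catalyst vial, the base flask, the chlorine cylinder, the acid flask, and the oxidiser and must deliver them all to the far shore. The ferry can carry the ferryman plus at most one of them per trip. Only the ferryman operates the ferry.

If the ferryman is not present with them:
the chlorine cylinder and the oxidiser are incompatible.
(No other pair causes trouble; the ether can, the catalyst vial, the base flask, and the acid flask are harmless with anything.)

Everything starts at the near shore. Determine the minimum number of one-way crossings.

Counting alone: the ferryman can take at most 1 across per trip to the far shore, so moving all 6 needs at least 6 loaded trips out, with a return between consecutive ones — at least 11 crossings.
The plan below uses exactly 11 crossings, so it is optimal:
1. Ferryman goes to the far shore with the chlorine cylinder.  [the near shore: the acid flask, the base flask, the catalyst vial, the ether can, the oxidiser | the far shore: the chlorine cylinder]
2. Ferryman goes back to the near shore alone.  [the near shore: the acid flask, the base flask, the catalyst vial, the ether can, the oxidiser | the far shore: the chlorine cylinder]
3. Ferryman goes to the far shore with the ether can.  [the near shore: the acid flask, the base flask, the catalyst vial, the oxidiser | the far shore: the chlorine cylinder, the ether can]
4. Ferryman goes back to the near shore alone.  [the near shore: the acid flask, the base flask, the catalyst vial, the oxidiser | the far shore: the chlorine cylinder, the ether can]
5. Ferryman goes to the far shore with the catalyst vial.  [the near shore: the acid flask, the base flask, the oxidiser | the far shore: the catalyst vial, the chlorine cylinder, the ether can]
6. Ferryman goes back to the near shore alone.  [the near shore: the acid flask, the base flask, the oxidiser | the far shore: the catalyst vial, the chlorine cylinder, the ether can]
7. Ferryman goes to the far shore with the base flask.  [the near shore: the acid flask, the oxidiser | the far shore: the base flask, the catalyst vial, the chlorine cylinder, the ether can]
8. Ferryman goes back to the near shore alone.  [the near shore: the acid flask, the oxidiser | the far shore: the base flask, the catalyst vial, the chlorine cylinder, the ether can]
9. Ferryman goes to the far shore with the acid flask.  [the near shore: the oxidiser | the far shore: the acid flask, the base flask, the catalyst vial, the chlorine cylinder, the ether can]
10. Ferryman goes back to the near shore alone.  [the near shore: the oxidiser | the far shore: the acid flask, the base flask, the catalyst vial, the chlorine cylinder, the ether can]
11. Ferryman goes to the far shore with the oxidiser.  [the near shore: — | the far shore: the acid flask, the base flask, the catalyst vial, the chlorine cylinder, the ether can, the oxidiser]

11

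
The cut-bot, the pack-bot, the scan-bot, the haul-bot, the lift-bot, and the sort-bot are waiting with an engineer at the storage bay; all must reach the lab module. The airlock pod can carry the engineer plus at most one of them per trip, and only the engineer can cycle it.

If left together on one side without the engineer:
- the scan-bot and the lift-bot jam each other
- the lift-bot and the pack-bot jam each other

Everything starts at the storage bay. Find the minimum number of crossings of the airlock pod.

13

Counting alone: the engineer can take at most 1 across per trip to the lab module, so moving all 6 needs at least 6 loaded trips out, with a return between consecutive ones — at least 11 crossings.
The safety rule pushes this higher. Following every safe sequence of crossings, the most of the 6 that can be at the lab module as the airlock pod arrives there on crossing 11 is 5 — never all 6.
So no plan with fewer than 13 crossings exists, and this one achieves 13:
1. Engineer goes to the lab module with the lift-bot.
2. Engineer goes back to the storage bay alone.
3. Engineer goes to the lab module with the cut-bot.
4. Engineer goes back to the storage bay alone.
5. Engineer goes to the lab module with the pack-bot.
6. Engineer goes back to the storage bay with the lift-bot.
7. Engineer goes to the lab module with the scan-bot.
8. Engineer goes back to the storage bay alone.
9. Engineer goes to the lab module with the haul-bot.
10. Engineer goes back to the storage bay alone.
11. Engineer goes to the lab module with the sort-bot.
12. Engineer goes back to the storage bay alone.
13. Engineer goes to the lab module with the lift-bot.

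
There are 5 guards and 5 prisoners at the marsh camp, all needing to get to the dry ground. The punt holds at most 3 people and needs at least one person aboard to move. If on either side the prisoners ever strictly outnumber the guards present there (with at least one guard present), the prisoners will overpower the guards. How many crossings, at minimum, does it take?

Counting alone: each trip to the dry ground takes at most 3 across and each return brings at least 1 back, so after t trips out (and t−1 returns) at most 3t − (t−1) of the 10 are across; that first reaches 10 at t = 5, so at least 9 crossings are needed.
The safety rule pushes this higher. Following every safe sequence of crossings, the most of the 10 that can be at the dry ground as the punt arrives there on crossing 9 is 9 — never all 10.
So no plan with fewer than 11 crossings exists, and this one achieves 11:
1. 2 prisoners → the dry ground.  (the marsh camp: 5G 3P; the dry ground: 0G 2P)
2. 1 prisoner ← the marsh camp.  (the marsh camp: 5G 4P; the dry ground: 0G 1P)
3. 3 prisoners → the dry ground.  (the marsh camp: 5G 1P; the dry ground: 0G 4P)
4. 1 prisoner ← the marsh camp.  (the marsh camp: 5G 2P; the dry ground: 0G 3P)
5. 3 guards → the dry ground.  (the marsh camp: 2G 2P; the dry ground: 3G 3P)
6. 1 guard and 1 prisoner ← the marsh camp.  (the marsh camp: 3G 3P; the dry ground: 2G 2P)
7. 3 guards → the dry ground.  (the marsh camp: 0G 3P; the dry ground: 5G 2P)
8. 1 prisoner ← the marsh camp.  (the marsh camp: 0G 4P; the dry ground: 5G 1P)
9. 2 prisoners → the dry ground.  (the marsh camp: 0G 2P; the dry ground: 5G 3P)
10. 1 prisoner ← the marsh camp.  (the marsh camp: 0G 3P; the dry ground: 5G 2P)
11. 3 prisoners → the dry ground.  (the marsh camp: 0G 0P; the dry ground: 5G 5P)

11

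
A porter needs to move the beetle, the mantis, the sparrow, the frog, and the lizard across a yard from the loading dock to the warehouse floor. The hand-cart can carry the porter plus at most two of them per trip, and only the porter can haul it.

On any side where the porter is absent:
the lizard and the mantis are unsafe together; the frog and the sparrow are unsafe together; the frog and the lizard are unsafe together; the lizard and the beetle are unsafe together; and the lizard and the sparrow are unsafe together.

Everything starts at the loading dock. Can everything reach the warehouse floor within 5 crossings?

No

Counting alone: the porter can take at most 2 across per trip to the warehouse floor, so moving all 5 needs at least 3 loaded trips out, with a return between consecutive ones — at least 5 crossings.
The safety rule pushes this higher. Following every safe sequence of crossings, the most of the 5 that can be at the warehouse floor as the hand-cart arrives there on crossing 5 is 4 — never all 5.
So the move cannot be finished within 5 crossings. (The shortest complete plan takes 7:)
1. Porter goes to the warehouse floor with the lizard and the sparrow.  [the loading dock: the beetle, the frog, the mantis | the warehouse floor: the lizard, the sparrow]
2. Porter goes back to the loading dock with the sparrow.  [the loading dock: the beetle, the frog, the mantis, the sparrow | the warehouse floor: the lizard]
3. Porter goes to the warehouse floor with the beetle and the sparrow.  [the loading dock: the frog, the mantis | the warehouse floor: the beetle, the lizard, the sparrow]
4. Porter goes back to the loading dock with the lizard.  [the loading dock: the frog, the lizard, the mantis | the warehouse floor: the beetle, the sparrow]
5. Porter goes to the warehouse floor with the frog and the mantis.  [the loading dock: the lizard | the warehouse floor: the beetle, the frog, the mantis, the sparrow]
6. Porter goes back to the loading dock with the sparrow.  [the loading dock: the lizard, the sparrow | the warehouse floor: the beetle, the frog, the mantis]
7. Porter goes to the warehouse floor with the lizard and the sparrow.  [the loading dock: — | the warehouse floor: the beetle, the frog, the lizard, the mantis, the sparrow]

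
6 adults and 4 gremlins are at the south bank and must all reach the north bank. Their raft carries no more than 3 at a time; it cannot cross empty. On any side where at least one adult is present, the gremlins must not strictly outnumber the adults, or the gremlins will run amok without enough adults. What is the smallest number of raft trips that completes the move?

9

Counting alone: each trip to the north bank takes at most 3 across and each return brings at least 1 back, so after t trips out (and t−1 returns) at most 3t − (t−1) of the 10 are across; that first reaches 10 at t = 5, so at least 9 crossings are needed.
The plan below uses exactly 9 crossings, so it is optimal:
1. 2 gremlins → the north bank.  (the south bank: 6A 2G; the north bank: 0A 2G)
2. 1 gremlin ← the south bank.  (the south bank: 6A 3G; the north bank: 0A 1G)
3. 3 gremlins → the north bank.  (the south bank: 6A 0G; the north bank: 0A 4G)
4. 1 gremlin ← the south bank.  (the south bank: 6A 1G; the north bank: 0A 3G)
5. 3 adults → the north bank.  (the south bank: 3A 1G; the north bank: 3A 3G)
6. 1 gremlin ← the south bank.  (the south bank: 3A 2G; the north bank: 3A 2G)
7. 1 adult and 2 gremlins → the north bank.  (the south bank: 2A 0G; the north bank: 4A 4G)
8. 1 gremlin ← the south bank.  (the south bank: 2A 1G; the north bank: 4A 3G)
9. 2 adults and 1 gremlin → the north bank.  (the south bank: 0A 0G; the north bank: 6A 4G)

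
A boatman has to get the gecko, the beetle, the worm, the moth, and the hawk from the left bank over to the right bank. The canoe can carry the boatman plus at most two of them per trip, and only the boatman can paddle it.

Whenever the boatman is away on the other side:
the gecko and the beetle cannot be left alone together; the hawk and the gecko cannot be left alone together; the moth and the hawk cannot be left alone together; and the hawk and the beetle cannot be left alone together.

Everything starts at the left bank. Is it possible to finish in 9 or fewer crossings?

Yes — this plan uses 7 crossings (≤ 9):
1. Boatman goes to the right bank with the gecko and the hawk.  [the left bank: the beetle, the moth, the worm | the right bank: the gecko, the hawk]
2. Boatman goes back to the left bank with the gecko.  [the left bank: the beetle, the gecko, the moth, the worm | the right bank: the hawk]
3. Boatman goes to the right bank with the gecko and the worm.  [the left bank: the beetle, the moth | the right bank: the gecko, the hawk, the worm]
4. Boatman goes back to the left bank with the gecko.  [the left bank: the beetle, the gecko, the moth | the right bank: the hawk, the worm]
5. Boatman goes to the right bank with the gecko and the moth.  [the left bank: the beetle | the right bank: the gecko, the hawk, the moth, the worm]
6. Boatman goes back to the left bank with the hawk.  [the left bank: the beetle, the hawk | the right bank: the gecko, the moth, the worm]
7. Boatman goes to the right bank with the beetle and the hawk.  [the left bank: — | the right bank: the beetle, the gecko, the hawk, the moth, the worm]

Yes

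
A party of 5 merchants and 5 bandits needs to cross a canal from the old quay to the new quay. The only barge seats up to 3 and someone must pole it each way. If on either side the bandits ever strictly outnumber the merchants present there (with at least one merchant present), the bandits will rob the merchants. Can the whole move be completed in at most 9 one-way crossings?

No

Counting alone: each trip to the new quay takes at most 3 across and each return brings at least 1 back, so after t trips out (and t−1 returns) at most 3t − (t−1) of the 10 are across; that first reaches 10 at t = 5, so at least 9 crossings are needed.
The safety rule pushes this higher. Following every safe sequence of crossings, the most of the 10 that can be at the new quay as the barge arrives there on crossing 9 is 9 — never all 10.
So the move cannot be finished within 9 crossings. (The shortest complete plan takes 11:)
1. 2 bandits → the new quay.  (the old quay: 5M 3B; the new quay: 0M 2B)
2. 1 bandit ← the old quay.  (the old quay: 5M 4B; the new quay: 0M 1B)
3. 3 bandits → the new quay.  (the old quay: 5M 1B; the new quay: 0M 4B)
4. 1 bandit ← the old quay.  (the old quay: 5M 2B; the new quay: 0M 3B)
5. 3 merchants → the new quay.  (the old quay: 2M 2B; the new quay: 3M 3B)
6. 1 merchant and 1 bandit ← the old quay.  (the old quay: 3M 3B; the new quay: 2M 2B)
7. 3 merchants → the new quay.  (the old quay: 0M 3B; the new quay: 5M 2B)
8. 1 bandit ← the old quay.  (the old quay: 0M 4B; the new quay: 5M 1B)
9. 2 bandits → the new quay.  (the old quay: 0M 2B; the new quay: 5M 3B)
10. 1 bandit ← the old quay.  (the old quay: 0M 3B; the new quay: 5M 2B)
11. 3 bandits → the new quay.  (the old quay: 0M 0B; the new quay: 5M 5B)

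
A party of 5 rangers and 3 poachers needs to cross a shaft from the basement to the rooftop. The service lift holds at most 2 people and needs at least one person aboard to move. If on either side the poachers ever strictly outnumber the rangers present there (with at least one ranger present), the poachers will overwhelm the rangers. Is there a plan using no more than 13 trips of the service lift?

Yes

Yes — this plan uses 13 crossings (≤ 13):
1. 2 poachers → the rooftop.  (the basement: 5R 1P; the rooftop: 0R 2P)
2. 1 poacher ← the basement.  (the basement: 5R 2P; the rooftop: 0R 1P)
3. 2 poachers → the rooftop.  (the basement: 5R 0P; the rooftop: 0R 3P)
4. 1 poacher ← the basement.  (the basement: 5R 1P; the rooftop: 0R 2P)
5. 2 rangers → the rooftop.  (the basement: 3R 1P; the rooftop: 2R 2P)
6. 1 poacher ← the basement.  (the basement: 3R 2P; the rooftop: 2R 1P)
7. 1 ranger and 1 poacher → the rooftop.  (the basement: 2R 1P; the rooftop: 3R 2P)
8. 1 poacher ← the basement.  (the basement: 2R 2P; the rooftop: 3R 1P)
9. 2 poachers → the rooftop.  (the basement: 2R 0P; the rooftop: 3R 3P)
10. 1 poacher ← the basement.  (the basement: 2R 1P; the rooftop: 3R 2P)
11. 1 ranger and 1 poacher → the rooftop.  (the basement: 1R 0P; the rooftop: 4R 3P)
12. 1 poacher ← the basement.  (the basement: 1R 1P; the rooftop: 4R 2P)
13. 1 ranger and 1 poacher → the rooftop.  (the basement: 0R 0P; the rooftop: 5R 3P)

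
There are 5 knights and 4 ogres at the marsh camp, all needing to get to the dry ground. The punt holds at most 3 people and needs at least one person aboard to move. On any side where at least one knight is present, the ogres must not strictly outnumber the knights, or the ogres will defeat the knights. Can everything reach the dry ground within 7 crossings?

Yes

Yes — this plan uses 7 crossings (≤ 7):
1. 3 ogres → the dry ground.  (the marsh camp: 5K 1O; the dry ground: 0K 3O)
2. 1 ogre ← the marsh camp.  (the marsh camp: 5K 2O; the dry ground: 0K 2O)
3. 3 knights → the dry ground.  (the marsh camp: 2K 2O; the dry ground: 3K 2O)
4. 1 knight ← the marsh camp.  (the marsh camp: 3K 2O; the dry ground: 2K 2O)
5. 2 knights and 1 ogre → the dry ground.  (the marsh camp: 1K 1O; the dry ground: 4K 3O)
6. 1 knight ← the marsh camp.  (the marsh camp: 2K 1O; the dry ground: 3K 3O)
7. 2 knights and 1 ogre → the dry ground.  (the marsh camp: 0K 0O; the dry ground: 5K 4O)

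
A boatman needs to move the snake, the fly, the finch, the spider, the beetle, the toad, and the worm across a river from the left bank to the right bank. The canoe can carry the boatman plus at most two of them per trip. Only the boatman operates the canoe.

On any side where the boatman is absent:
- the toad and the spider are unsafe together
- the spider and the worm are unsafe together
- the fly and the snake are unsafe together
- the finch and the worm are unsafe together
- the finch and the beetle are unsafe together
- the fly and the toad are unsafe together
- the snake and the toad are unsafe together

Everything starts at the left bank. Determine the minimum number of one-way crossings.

Whatever the first load, the items left behind include a forbidden pair without the boatman. No opening move is safe, so no plan exists.

impossible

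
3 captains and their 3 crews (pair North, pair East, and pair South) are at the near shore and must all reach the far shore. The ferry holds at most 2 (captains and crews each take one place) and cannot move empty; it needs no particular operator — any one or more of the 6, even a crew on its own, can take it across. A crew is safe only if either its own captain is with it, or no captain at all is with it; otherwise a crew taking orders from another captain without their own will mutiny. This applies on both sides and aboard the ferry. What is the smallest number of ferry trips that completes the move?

Counting alone: each trip to the far shore takes at most 2 across and each return brings at least 1 back, so after t trips out (and t−1 returns) at most 2t − (t−1) of the 6 are across; that first reaches 6 at t = 5, so at least 9 crossings are needed.
The safety rule pushes this higher. Following every safe sequence of crossings, the most of the 6 that can be at the far shore as the ferry arrives there on crossing 9 is 5 — never all 6.
So no plan with fewer than 11 crossings exists, and this one achieves 11:
1. captain North and crew North cross → the far shore.
2. captain North crosses ← the near shore.
3. crew East and crew South cross → the far shore.
4. crew North crosses ← the near shore.
5. captain East and captain South cross → the far shore.
6. captain East and crew East cross ← the near shore.
7. captain East and captain North cross → the far shore.
8. crew South crosses ← the near shore.
9. crew East and crew North cross → the far shore.
10. captain South crosses ← the near shore.
11. captain South and crew South cross → the far shore.

11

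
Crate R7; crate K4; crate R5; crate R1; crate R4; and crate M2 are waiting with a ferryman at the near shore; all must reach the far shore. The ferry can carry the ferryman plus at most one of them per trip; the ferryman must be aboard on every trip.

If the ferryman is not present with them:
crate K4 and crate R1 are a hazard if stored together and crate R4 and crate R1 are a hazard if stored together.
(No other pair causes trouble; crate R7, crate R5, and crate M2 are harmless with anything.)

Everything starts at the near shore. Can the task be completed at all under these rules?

Yes

1. Ferryman goes to the far shore with crate R1.
2. Ferryman goes back to the near shore alone.
3. Ferryman goes to the far shore with crate R7.
4. Ferryman goes back to the near shore alone.
5. Ferryman goes to the far shore with crate K4.
6. Ferryman goes back to the near shore with crate R1.
7. Ferryman goes to the far shore with crate R4.
8. Ferryman goes back to the near shore alone.
9. Ferryman goes to the far shore with crate R5.
10. Ferryman goes back to the near shore alone.
11. Ferryman goes to the far shore with crate M2.
12. Ferryman goes back to the near shore alone.
13. Ferryman goes to the far shore with crate R1.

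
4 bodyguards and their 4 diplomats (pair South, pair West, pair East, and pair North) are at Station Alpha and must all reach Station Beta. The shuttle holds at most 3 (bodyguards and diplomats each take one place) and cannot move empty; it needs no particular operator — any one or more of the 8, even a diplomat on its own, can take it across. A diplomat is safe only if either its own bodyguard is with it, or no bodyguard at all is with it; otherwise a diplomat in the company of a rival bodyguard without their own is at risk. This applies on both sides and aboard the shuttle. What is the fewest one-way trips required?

Counting alone: each trip to Station Beta takes at most 3 across and each return brings at least 1 back, so after t trips out (and t−1 returns) at most 3t − (t−1) of the 8 are across; that first reaches 8 at t = 4, so at least 7 crossings are needed.
The safety rule pushes this higher. Following every safe sequence of crossings, the most of the 8 that can be at Station Beta as the shuttle arrives there on crossing 7 is 7 — never all 8.
So no plan with fewer than 9 crossings exists, and this one achieves 9:
1. bodyguard South and diplomat South cross → Station Beta.
2. bodyguard South crosses ← Station Alpha.
3. bodyguard South, bodyguard West, and diplomat West cross → Station Beta.
4. bodyguard South and diplomat South cross ← Station Alpha.
5. bodyguard East, bodyguard North, and bodyguard South cross → Station Beta.
6. diplomat West crosses ← Station Alpha.
7. diplomat South and diplomat West cross → Station Beta.
8. diplomat South crosses ← Station Alpha.
9. diplomat East, diplomat North, and diplomat South cross → Station Beta.

9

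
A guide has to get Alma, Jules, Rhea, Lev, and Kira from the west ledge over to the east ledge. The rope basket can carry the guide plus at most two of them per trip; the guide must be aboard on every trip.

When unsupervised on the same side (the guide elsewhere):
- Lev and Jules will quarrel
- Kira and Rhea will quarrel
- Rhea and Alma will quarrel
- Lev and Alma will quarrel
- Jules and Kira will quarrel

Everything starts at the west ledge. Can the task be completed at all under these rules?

Whatever the first load, the items left behind include a forbidden pair without the guide. No opening move is safe, so no plan exists.

No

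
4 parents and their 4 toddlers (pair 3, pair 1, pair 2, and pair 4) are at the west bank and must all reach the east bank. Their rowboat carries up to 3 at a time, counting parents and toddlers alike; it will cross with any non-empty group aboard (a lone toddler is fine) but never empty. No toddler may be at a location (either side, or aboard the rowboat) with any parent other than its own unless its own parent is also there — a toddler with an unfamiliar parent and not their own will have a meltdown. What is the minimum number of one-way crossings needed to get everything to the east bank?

Counting alone: each trip to the east bank takes at most 3 across and each return brings at least 1 back, so after t trips out (and t−1 returns) at most 3t − (t−1) of the 8 are across; that first reaches 8 at t = 4, so at least 7 crossings are needed.
The safety rule pushes this higher. Following every safe sequence of crossings, the most of the 8 that can be at the east bank as the rowboat arrives there on crossing 7 is 7 — never all 8.
So no plan with fewer than 9 crossings exists, and this one achieves 9:
1. parent 3 and toddler 3 cross → the east bank.
2. parent 3 crosses ← the west bank.
3. parent 1, parent 3, and toddler 1 cross → the east bank.
4. parent 3 and toddler 3 cross ← the west bank.
5. parent 2, parent 3, and parent 4 cross → the east bank.
6. toddler 1 crosses ← the west bank.
7. toddler 1 and toddler 3 cross → the east bank.
8. toddler 3 crosses ← the west bank.
9. toddler 2, toddler 3, and toddler 4 cross → the east bank.

9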